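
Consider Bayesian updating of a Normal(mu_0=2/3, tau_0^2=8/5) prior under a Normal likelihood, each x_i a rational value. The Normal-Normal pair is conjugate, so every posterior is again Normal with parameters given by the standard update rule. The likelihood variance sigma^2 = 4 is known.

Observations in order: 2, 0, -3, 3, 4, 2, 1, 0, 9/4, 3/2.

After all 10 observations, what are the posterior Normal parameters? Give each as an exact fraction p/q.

obs 1: x=2 → posterior Normal(22/21, 8/7)
obs 2: x=0 → posterior Normal(22/27, 8/9)
obs 3: x=-3 → posterior Normal(4/33, 8/11)
obs 4: x=3 → posterior Normal(22/39, 8/13)
obs 5: x=4 → posterior Normal(46/45, 8/15)
obs 6: x=2 → posterior Normal(58/51, 8/17)
obs 7: x=1 → posterior Normal(64/57, 8/19)
obs 8: x=0 → posterior Normal(64/63, 8/21)
obs 9: x=9/4 → posterior Normal(155/138, 8/23)
obs 10: x=3/2 → posterior Normal(173/150, 8/25)

mu_0=173/150, tau_0^2=8/25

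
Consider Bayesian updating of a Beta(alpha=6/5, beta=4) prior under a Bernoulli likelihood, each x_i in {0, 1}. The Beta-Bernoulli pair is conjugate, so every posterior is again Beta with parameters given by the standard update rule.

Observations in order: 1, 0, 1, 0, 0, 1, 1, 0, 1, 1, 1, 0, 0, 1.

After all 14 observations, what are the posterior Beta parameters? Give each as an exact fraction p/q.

obs 1: x=1 → posterior Beta(11/5, 4)
obs 2: x=0 → posterior Beta(11/5, 5)
obs 3: x=1 → posterior Beta(16/5, 5)
obs 4: x=0 → posterior Beta(16/5, 6)
obs 5: x=0 → posterior Beta(16/5, 7)
obs 6: x=1 → posterior Beta(21/5, 7)
obs 7: x=1 → posterior Beta(26/5, 7)
obs 8: x=0 → posterior Beta(26/5, 8)
obs 9: x=1 → posterior Beta(31/5, 8)
obs 10: x=1 → posterior Beta(36/5, 8)
obs 11: x=1 → posterior Beta(41/5, 8)
obs 12: x=0 → posterior Beta(41/5, 9)
obs 13: x=0 → posterior Beta(41/5, 10)
obs 14: x=1 → posterior Beta(46/5, 10)

alpha=46/5, beta=10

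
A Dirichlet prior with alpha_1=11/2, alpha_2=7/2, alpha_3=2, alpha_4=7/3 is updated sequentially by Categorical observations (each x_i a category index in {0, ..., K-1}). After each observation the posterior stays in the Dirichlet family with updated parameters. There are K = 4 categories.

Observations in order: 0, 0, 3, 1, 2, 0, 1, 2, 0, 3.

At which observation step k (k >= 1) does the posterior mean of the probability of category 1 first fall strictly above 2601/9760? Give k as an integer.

obs 1: x=0 → posterior Dirichlet(13/2, 7/2, 2, 7/3)
obs 2: x=0 → posterior Dirichlet(15/2, 7/2, 2, 7/3)
obs 3: x=3 → posterior Dirichlet(15/2, 7/2, 2, 10/3)
obs 4: x=1 → posterior Dirichlet(15/2, 9/2, 2, 10/3)
obs 5: x=2 → posterior Dirichlet(15/2, 9/2, 3, 10/3)
obs 6: x=0 → posterior Dirichlet(17/2, 9/2, 3, 10/3)
obs 7: x=1 → posterior Dirichlet(17/2, 11/2, 3, 10/3)
obs 8: x=2 → posterior Dirichlet(17/2, 11/2, 4, 10/3)
obs 9: x=0 → posterior Dirichlet(19/2, 11/2, 4, 10/3)
obs 10: x=3 → posterior Dirichlet(19/2, 11/2, 4, 13/3)

k = 7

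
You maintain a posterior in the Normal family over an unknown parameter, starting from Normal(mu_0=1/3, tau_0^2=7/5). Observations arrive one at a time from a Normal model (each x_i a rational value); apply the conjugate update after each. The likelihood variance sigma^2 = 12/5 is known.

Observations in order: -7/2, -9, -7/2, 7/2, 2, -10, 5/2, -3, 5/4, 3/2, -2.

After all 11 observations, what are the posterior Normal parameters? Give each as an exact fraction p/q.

mu_0=-551/356, tau_0^2=84/445

obs 1: x=-7/2 → posterior Normal(-41/38, 84/95)
obs 2: x=-9 → posterior Normal(-167/52, 42/65)
obs 3: x=-7/2 → posterior Normal(-36/11, 28/55)
obs 4: x=7/2 → posterior Normal(-167/80, 21/50)
obs 5: x=2 → posterior Normal(-139/94, 84/235)
obs 6: x=-10 → posterior Normal(-31/12, 14/45)
obs 7: x=5/2 → posterior Normal(-2, 84/305)
obs 8: x=-3 → posterior Normal(-143/68, 21/85)
obs 9: x=5/4 → posterior Normal(-179/100, 28/125)
obs 10: x=3/2 → posterior Normal(-495/328, 42/205)
obs 11: x=-2 → posterior Normal(-551/356, 84/445)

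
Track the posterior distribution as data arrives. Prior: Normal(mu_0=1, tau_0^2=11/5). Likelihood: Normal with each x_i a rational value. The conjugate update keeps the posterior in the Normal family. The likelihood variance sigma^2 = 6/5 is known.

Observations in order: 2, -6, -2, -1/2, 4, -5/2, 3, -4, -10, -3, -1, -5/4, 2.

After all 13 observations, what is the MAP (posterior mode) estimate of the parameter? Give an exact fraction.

obs 1: x=2 → posterior Normal(28/17, 66/85)
obs 2: x=-6 → posterior Normal(-19/14, 33/70)
obs 3: x=-2 → posterior Normal(-20/13, 22/65)
obs 4: x=-1/2 → posterior Normal(-131/100, 33/125)
obs 5: x=4 → posterior Normal(-43/122, 66/305)
obs 6: x=-5/2 → posterior Normal(-49/72, 11/60)
obs 7: x=3 → posterior Normal(-16/83, 66/415)
obs 8: x=-4 → posterior Normal(-30/47, 33/235)
obs 9: x=-10 → posterior Normal(-34/21, 22/175)
obs 10: x=-3 → posterior Normal(-7/4, 33/290)
obs 11: x=-1 → posterior Normal(-214/127, 66/635)
obs 12: x=-5/4 → posterior Normal(-911/552, 11/115)
obs 13: x=2 → posterior Normal(-823/596, 66/745)

-823/596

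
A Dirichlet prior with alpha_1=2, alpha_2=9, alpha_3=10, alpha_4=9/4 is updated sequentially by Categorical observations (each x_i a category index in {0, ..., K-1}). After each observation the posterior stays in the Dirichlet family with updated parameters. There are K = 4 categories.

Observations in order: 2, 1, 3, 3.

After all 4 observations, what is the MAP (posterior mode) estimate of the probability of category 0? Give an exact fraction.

4/93

obs 1: x=2 → posterior Dirichlet(2, 9, 11, 9/4)
obs 2: x=1 → posterior Dirichlet(2, 10, 11, 9/4)
obs 3: x=3 → posterior Dirichlet(2, 10, 11, 13/4)
obs 4: x=3 → posterior Dirichlet(2, 10, 11, 17/4)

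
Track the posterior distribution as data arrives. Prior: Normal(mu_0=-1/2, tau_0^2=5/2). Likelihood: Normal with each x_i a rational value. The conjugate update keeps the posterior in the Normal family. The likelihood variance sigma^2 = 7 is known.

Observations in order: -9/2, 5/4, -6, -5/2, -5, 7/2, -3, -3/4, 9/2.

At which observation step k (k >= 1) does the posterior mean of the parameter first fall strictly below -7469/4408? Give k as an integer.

obs 1: x=-9/2 → posterior Normal(-59/38, 35/19)
obs 2: x=5/4 → posterior Normal(-31/32, 35/24)
obs 3: x=-6 → posterior Normal(-213/116, 35/29)
obs 4: x=-5/2 → posterior Normal(-263/136, 35/34)
obs 5: x=-5 → posterior Normal(-121/52, 35/39)
obs 6: x=7/2 → posterior Normal(-293/176, 35/44)
obs 7: x=-3 → posterior Normal(-353/196, 5/7)
obs 8: x=-3/4 → posterior Normal(-46/27, 35/54)
obs 9: x=9/2 → posterior Normal(-139/118, 35/59)

k = 3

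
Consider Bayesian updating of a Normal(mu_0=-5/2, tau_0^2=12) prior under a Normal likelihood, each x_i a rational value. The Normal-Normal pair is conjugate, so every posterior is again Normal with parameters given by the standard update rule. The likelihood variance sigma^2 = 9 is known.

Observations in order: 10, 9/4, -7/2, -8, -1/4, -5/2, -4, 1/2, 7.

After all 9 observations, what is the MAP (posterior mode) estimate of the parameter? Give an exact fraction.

-1/26

obs 1: x=10 → posterior Normal(65/14, 36/7)
obs 2: x=9/4 → posterior Normal(83/22, 36/11)
obs 3: x=-7/2 → posterior Normal(11/6, 12/5)
obs 4: x=-8 → posterior Normal(-9/38, 36/19)
obs 5: x=-1/4 → posterior Normal(-11/46, 36/23)
obs 6: x=-5/2 → posterior Normal(-31/54, 4/3)
obs 7: x=-4 → posterior Normal(-63/62, 36/31)
obs 8: x=1/2 → posterior Normal(-59/70, 36/35)
obs 9: x=7 → posterior Normal(-1/26, 12/13)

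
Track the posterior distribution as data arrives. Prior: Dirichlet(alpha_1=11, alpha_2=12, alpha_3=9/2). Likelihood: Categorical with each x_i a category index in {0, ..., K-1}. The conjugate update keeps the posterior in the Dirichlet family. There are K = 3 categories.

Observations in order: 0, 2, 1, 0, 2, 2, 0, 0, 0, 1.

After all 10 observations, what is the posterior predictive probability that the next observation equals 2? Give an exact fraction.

obs 1: x=0 → posterior Dirichlet(12, 12, 9/2)
obs 2: x=2 → posterior Dirichlet(12, 12, 11/2)
obs 3: x=1 → posterior Dirichlet(12, 13, 11/2)
obs 4: x=0 → posterior Dirichlet(13, 13, 11/2)
obs 5: x=2 → posterior Dirichlet(13, 13, 13/2)
obs 6: x=2 → posterior Dirichlet(13, 13, 15/2)
obs 7: x=0 → posterior Dirichlet(14, 13, 15/2)
obs 8: x=0 → posterior Dirichlet(15, 13, 15/2)
obs 9: x=0 → posterior Dirichlet(16, 13, 15/2)
obs 10: x=1 → posterior Dirichlet(16, 14, 15/2)

1/5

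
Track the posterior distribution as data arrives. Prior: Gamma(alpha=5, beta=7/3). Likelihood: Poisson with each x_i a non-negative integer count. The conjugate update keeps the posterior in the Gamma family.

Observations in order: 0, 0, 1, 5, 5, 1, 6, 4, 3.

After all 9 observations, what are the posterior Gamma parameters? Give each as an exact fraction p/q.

alpha=30, beta=34/3

obs 1: x=0 → posterior Gamma(5, 10/3)
obs 2: x=0 → posterior Gamma(5, 13/3)
obs 3: x=1 → posterior Gamma(6, 16/3)
obs 4: x=5 → posterior Gamma(11, 19/3)
obs 5: x=5 → posterior Gamma(16, 22/3)
obs 6: x=1 → posterior Gamma(17, 25/3)
obs 7: x=6 → posterior Gamma(23, 28/3)
obs 8: x=4 → posterior Gamma(27, 31/3)
obs 9: x=3 → posterior Gamma(30, 34/3)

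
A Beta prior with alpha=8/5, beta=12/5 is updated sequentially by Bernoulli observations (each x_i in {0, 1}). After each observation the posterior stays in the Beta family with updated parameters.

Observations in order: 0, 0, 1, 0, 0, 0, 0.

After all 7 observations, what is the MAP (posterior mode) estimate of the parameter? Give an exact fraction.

obs 1: x=0 → posterior Beta(8/5, 17/5)
obs 2: x=0 → posterior Beta(8/5, 22/5)
obs 3: x=1 → posterior Beta(13/5, 22/5)
obs 4: x=0 → posterior Beta(13/5, 27/5)
obs 5: x=0 → posterior Beta(13/5, 32/5)
obs 6: x=0 → posterior Beta(13/5, 37/5)
obs 7: x=0 → posterior Beta(13/5, 42/5)

8/45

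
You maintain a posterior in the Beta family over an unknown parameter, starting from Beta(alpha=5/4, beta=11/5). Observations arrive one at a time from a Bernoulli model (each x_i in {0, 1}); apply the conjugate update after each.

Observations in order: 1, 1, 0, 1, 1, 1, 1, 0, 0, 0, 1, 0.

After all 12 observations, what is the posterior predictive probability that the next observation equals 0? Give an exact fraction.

48/103

obs 1: x=1 → posterior Beta(9/4, 11/5)
obs 2: x=1 → posterior Beta(13/4, 11/5)
obs 3: x=0 → posterior Beta(13/4, 16/5)
obs 4: x=1 → posterior Beta(17/4, 16/5)
obs 5: x=1 → posterior Beta(21/4, 16/5)
obs 6: x=1 → posterior Beta(25/4, 16/5)
obs 7: x=1 → posterior Beta(29/4, 16/5)
obs 8: x=0 → posterior Beta(29/4, 21/5)
obs 9: x=0 → posterior Beta(29/4, 26/5)
obs 10: x=0 → posterior Beta(29/4, 31/5)
obs 11: x=1 → posterior Beta(33/4, 31/5)
obs 12: x=0 → posterior Beta(33/4, 36/5)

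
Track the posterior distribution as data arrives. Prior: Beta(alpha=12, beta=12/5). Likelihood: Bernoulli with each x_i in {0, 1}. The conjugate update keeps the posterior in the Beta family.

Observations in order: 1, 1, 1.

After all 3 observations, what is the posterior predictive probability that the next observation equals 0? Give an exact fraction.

obs 1: x=1 → posterior Beta(13, 12/5)
obs 2: x=1 → posterior Beta(14, 12/5)
obs 3: x=1 → posterior Beta(15, 12/5)

4/29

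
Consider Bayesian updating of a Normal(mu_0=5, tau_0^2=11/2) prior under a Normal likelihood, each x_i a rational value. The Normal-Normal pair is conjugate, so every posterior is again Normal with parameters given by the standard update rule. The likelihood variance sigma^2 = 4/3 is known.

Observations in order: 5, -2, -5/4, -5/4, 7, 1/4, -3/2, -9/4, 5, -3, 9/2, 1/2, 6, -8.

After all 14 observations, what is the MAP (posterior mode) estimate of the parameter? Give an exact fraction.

337/470

obs 1: x=5 → posterior Normal(5, 44/41)
obs 2: x=-2 → posterior Normal(139/74, 22/37)
obs 3: x=-5/4 → posterior Normal(391/428, 44/107)
obs 4: x=-5/4 → posterior Normal(113/280, 11/35)
obs 5: x=7 → posterior Normal(575/346, 44/173)
obs 6: x=1/4 → posterior Normal(1183/824, 22/103)
obs 7: x=-3/2 → posterior Normal(985/956, 44/239)
obs 8: x=-9/4 → posterior Normal(43/68, 11/68)
obs 9: x=5 → posterior Normal(337/305, 44/305)
obs 10: x=-3 → posterior Normal(119/169, 22/169)
obs 11: x=9/2 → posterior Normal(773/742, 44/371)
obs 12: x=1/2 → posterior Normal(403/404, 11/101)
obs 13: x=6 → posterior Normal(601/437, 44/437)
obs 14: x=-8 → posterior Normal(337/470, 22/235)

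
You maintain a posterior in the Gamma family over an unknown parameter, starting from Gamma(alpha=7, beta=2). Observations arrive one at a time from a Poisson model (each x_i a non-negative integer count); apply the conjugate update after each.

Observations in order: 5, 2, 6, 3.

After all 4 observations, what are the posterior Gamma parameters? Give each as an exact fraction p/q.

alpha=23, beta=6

obs 1: x=5 → posterior Gamma(12, 3)
obs 2: x=2 → posterior Gamma(14, 4)
obs 3: x=6 → posterior Gamma(20, 5)
obs 4: x=3 → posterior Gamma(23, 6)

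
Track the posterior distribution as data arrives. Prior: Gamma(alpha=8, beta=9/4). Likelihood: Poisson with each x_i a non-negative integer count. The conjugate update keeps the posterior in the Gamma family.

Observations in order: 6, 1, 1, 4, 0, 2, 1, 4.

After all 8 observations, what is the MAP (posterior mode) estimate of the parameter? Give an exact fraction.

obs 1: x=6 → posterior Gamma(14, 13/4)
obs 2: x=1 → posterior Gamma(15, 17/4)
obs 3: x=1 → posterior Gamma(16, 21/4)
obs 4: x=4 → posterior Gamma(20, 25/4)
obs 5: x=0 → posterior Gamma(20, 29/4)
obs 6: x=2 → posterior Gamma(22, 33/4)
obs 7: x=1 → posterior Gamma(23, 37/4)
obs 8: x=4 → posterior Gamma(27, 41/4)

104/41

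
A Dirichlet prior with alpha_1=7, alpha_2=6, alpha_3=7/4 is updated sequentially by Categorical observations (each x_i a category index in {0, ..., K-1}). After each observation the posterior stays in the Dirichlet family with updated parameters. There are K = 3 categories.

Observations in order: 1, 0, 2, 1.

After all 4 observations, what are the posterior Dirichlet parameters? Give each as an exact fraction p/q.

alpha_1=8, alpha_2=8, alpha_3=11/4

obs 1: x=1 → posterior Dirichlet(7, 7, 7/4)
obs 2: x=0 → posterior Dirichlet(8, 7, 7/4)
obs 3: x=2 → posterior Dirichlet(8, 7, 11/4)
obs 4: x=1 → posterior Dirichlet(8, 8, 11/4)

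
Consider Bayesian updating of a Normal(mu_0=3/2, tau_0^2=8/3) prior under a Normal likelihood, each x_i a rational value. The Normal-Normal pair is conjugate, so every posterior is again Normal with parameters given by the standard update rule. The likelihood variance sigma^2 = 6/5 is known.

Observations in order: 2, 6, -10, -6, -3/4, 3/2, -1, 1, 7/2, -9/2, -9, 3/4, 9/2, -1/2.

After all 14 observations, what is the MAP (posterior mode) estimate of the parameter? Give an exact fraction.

-473/578

obs 1: x=2 → posterior Normal(107/58, 24/29)
obs 2: x=6 → posterior Normal(347/98, 24/49)
obs 3: x=-10 → posterior Normal(-53/138, 8/23)
obs 4: x=-6 → posterior Normal(-293/178, 24/89)
obs 5: x=-3/4 → posterior Normal(-323/218, 24/109)
obs 6: x=3/2 → posterior Normal(-263/258, 8/43)
obs 7: x=-1 → posterior Normal(-303/298, 24/149)
obs 8: x=1 → posterior Normal(-263/338, 24/169)
obs 9: x=7/2 → posterior Normal(-41/126, 8/63)
obs 10: x=-9/2 → posterior Normal(-303/418, 24/209)
obs 11: x=-9 → posterior Normal(-663/458, 24/229)
obs 12: x=3/4 → posterior Normal(-211/166, 8/83)
obs 13: x=9/2 → posterior Normal(-453/538, 24/269)
obs 14: x=-1/2 → posterior Normal(-473/578, 24/289)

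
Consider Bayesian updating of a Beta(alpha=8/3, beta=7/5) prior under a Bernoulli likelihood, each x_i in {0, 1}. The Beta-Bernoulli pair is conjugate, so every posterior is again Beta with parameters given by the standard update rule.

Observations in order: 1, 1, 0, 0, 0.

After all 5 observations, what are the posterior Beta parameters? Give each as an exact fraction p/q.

obs 1: x=1 → posterior Beta(11/3, 7/5)
obs 2: x=1 → posterior Beta(14/3, 7/5)
obs 3: x=0 → posterior Beta(14/3, 12/5)
obs 4: x=0 → posterior Beta(14/3, 17/5)
obs 5: x=0 → posterior Beta(14/3, 22/5)

alpha=14/3, beta=22/5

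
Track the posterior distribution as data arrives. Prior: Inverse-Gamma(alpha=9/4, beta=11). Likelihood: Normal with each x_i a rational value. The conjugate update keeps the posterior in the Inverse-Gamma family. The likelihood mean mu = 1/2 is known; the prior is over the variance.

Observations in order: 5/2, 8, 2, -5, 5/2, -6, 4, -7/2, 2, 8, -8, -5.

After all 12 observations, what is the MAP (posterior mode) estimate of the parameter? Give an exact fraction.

obs 1: x=5/2 → posterior Inverse-Gamma(11/4, 13)
obs 2: x=8 → posterior Inverse-Gamma(13/4, 329/8)
obs 3: x=2 → posterior Inverse-Gamma(15/4, 169/4)
obs 4: x=-5 → posterior Inverse-Gamma(17/4, 459/8)
obs 5: x=5/2 → posterior Inverse-Gamma(19/4, 475/8)
obs 6: x=-6 → posterior Inverse-Gamma(21/4, 161/2)
obs 7: x=4 → posterior Inverse-Gamma(23/4, 693/8)
obs 8: x=-7/2 → posterior Inverse-Gamma(25/4, 757/8)
obs 9: x=2 → posterior Inverse-Gamma(27/4, 383/4)
obs 10: x=8 → posterior Inverse-Gamma(29/4, 991/8)
obs 11: x=-8 → posterior Inverse-Gamma(31/4, 160)
obs 12: x=-5 → posterior Inverse-Gamma(33/4, 1401/8)

1401/74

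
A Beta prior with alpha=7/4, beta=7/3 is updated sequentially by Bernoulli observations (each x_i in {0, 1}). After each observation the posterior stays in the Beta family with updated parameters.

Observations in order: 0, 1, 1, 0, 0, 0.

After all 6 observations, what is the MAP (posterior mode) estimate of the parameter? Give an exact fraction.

obs 1: x=0 → posterior Beta(7/4, 10/3)
obs 2: x=1 → posterior Beta(11/4, 10/3)
obs 3: x=1 → posterior Beta(15/4, 10/3)
obs 4: x=0 → posterior Beta(15/4, 13/3)
obs 5: x=0 → posterior Beta(15/4, 16/3)
obs 6: x=0 → posterior Beta(15/4, 19/3)

33/97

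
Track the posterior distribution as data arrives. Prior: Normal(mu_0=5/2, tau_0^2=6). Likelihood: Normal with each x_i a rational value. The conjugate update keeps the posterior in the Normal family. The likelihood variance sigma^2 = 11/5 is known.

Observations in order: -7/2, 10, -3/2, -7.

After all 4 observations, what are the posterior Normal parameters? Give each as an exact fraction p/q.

mu_0=-65/262, tau_0^2=66/131

obs 1: x=-7/2 → posterior Normal(-155/82, 66/41)
obs 2: x=10 → posterior Normal(445/142, 66/71)
obs 3: x=-3/2 → posterior Normal(355/202, 66/101)
obs 4: x=-7 → posterior Normal(-65/262, 66/131)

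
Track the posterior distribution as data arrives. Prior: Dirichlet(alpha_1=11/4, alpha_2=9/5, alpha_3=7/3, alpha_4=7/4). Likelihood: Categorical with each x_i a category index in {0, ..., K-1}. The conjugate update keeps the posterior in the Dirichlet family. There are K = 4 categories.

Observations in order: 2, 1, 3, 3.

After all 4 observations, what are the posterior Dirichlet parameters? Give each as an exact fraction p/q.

obs 1: x=2 → posterior Dirichlet(11/4, 9/5, 10/3, 7/4)
obs 2: x=1 → posterior Dirichlet(11/4, 14/5, 10/3, 7/4)
obs 3: x=3 → posterior Dirichlet(11/4, 14/5, 10/3, 11/4)
obs 4: x=3 → posterior Dirichlet(11/4, 14/5, 10/3, 15/4)

alpha_1=11/4, alpha_2=14/5, alpha_3=10/3, alpha_4=15/4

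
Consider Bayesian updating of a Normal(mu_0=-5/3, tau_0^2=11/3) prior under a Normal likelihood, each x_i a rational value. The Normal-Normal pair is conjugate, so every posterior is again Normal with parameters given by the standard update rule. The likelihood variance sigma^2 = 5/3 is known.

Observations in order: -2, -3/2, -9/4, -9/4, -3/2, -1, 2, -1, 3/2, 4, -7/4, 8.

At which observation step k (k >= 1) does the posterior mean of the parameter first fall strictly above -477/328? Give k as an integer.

k = 7

obs 1: x=-2 → posterior Normal(-91/48, 55/48)
obs 2: x=-3/2 → posterior Normal(-281/162, 55/81)
obs 3: x=-9/4 → posterior Normal(-859/456, 55/114)
obs 4: x=-9/4 → posterior Normal(-289/147, 55/147)
obs 5: x=-3/2 → posterior Normal(-677/360, 11/36)
obs 6: x=-1 → posterior Normal(-743/426, 55/213)
obs 7: x=2 → posterior Normal(-611/492, 55/246)
obs 8: x=-1 → posterior Normal(-677/558, 55/279)
obs 9: x=3/2 → posterior Normal(-289/312, 55/312)
obs 10: x=4 → posterior Normal(-157/345, 11/69)
obs 11: x=-7/4 → posterior Normal(-859/1512, 55/378)
obs 12: x=8 → posterior Normal(197/1644, 55/411)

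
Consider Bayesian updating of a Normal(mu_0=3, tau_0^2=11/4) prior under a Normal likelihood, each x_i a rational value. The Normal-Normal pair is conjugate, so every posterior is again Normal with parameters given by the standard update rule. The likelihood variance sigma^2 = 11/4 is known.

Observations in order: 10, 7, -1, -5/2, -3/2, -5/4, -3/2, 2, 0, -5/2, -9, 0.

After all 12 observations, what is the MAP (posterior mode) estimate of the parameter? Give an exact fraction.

obs 1: x=10 → posterior Normal(13/2, 11/8)
obs 2: x=7 → posterior Normal(20/3, 11/12)
obs 3: x=-1 → posterior Normal(19/4, 11/16)
obs 4: x=-5/2 → posterior Normal(33/10, 11/20)
obs 5: x=-3/2 → posterior Normal(5/2, 11/24)
obs 6: x=-5/4 → posterior Normal(55/28, 11/28)
obs 7: x=-3/2 → posterior Normal(49/32, 11/32)
obs 8: x=2 → posterior Normal(19/12, 11/36)
obs 9: x=0 → posterior Normal(57/40, 11/40)
obs 10: x=-5/2 → posterior Normal(47/44, 1/4)
obs 11: x=-9 → posterior Normal(11/48, 11/48)
obs 12: x=0 → posterior Normal(11/52, 11/52)

11/52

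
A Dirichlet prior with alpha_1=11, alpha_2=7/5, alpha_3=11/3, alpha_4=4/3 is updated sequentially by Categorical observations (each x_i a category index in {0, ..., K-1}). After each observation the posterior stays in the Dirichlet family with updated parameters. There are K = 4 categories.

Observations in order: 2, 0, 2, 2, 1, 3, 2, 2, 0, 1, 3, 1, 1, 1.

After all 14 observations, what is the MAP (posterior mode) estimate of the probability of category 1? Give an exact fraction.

27/137

obs 1: x=2 → posterior Dirichlet(11, 7/5, 14/3, 4/3)
obs 2: x=0 → posterior Dirichlet(12, 7/5, 14/3, 4/3)
obs 3: x=2 → posterior Dirichlet(12, 7/5, 17/3, 4/3)
obs 4: x=2 → posterior Dirichlet(12, 7/5, 20/3, 4/3)
obs 5: x=1 → posterior Dirichlet(12, 12/5, 20/3, 4/3)
obs 6: x=3 → posterior Dirichlet(12, 12/5, 20/3, 7/3)
obs 7: x=2 → posterior Dirichlet(12, 12/5, 23/3, 7/3)
obs 8: x=2 → posterior Dirichlet(12, 12/5, 26/3, 7/3)
obs 9: x=0 → posterior Dirichlet(13, 12/5, 26/3, 7/3)
obs 10: x=1 → posterior Dirichlet(13, 17/5, 26/3, 7/3)
obs 11: x=3 → posterior Dirichlet(13, 17/5, 26/3, 10/3)
obs 12: x=1 → posterior Dirichlet(13, 22/5, 26/3, 10/3)
obs 13: x=1 → posterior Dirichlet(13, 27/5, 26/3, 10/3)
obs 14: x=1 → posterior Dirichlet(13, 32/5, 26/3, 10/3)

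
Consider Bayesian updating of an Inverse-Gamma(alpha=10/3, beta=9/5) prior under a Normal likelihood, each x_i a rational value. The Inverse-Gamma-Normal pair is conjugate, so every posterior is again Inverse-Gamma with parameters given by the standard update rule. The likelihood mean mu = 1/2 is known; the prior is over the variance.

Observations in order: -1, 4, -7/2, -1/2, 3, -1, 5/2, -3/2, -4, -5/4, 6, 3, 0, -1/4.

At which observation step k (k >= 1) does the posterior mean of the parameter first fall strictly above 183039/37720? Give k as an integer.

k = 9

obs 1: x=-1 → posterior Inverse-Gamma(23/6, 117/40)
obs 2: x=4 → posterior Inverse-Gamma(13/3, 181/20)
obs 3: x=-7/2 → posterior Inverse-Gamma(29/6, 341/20)
obs 4: x=-1/2 → posterior Inverse-Gamma(16/3, 351/20)
obs 5: x=3 → posterior Inverse-Gamma(35/6, 827/40)
obs 6: x=-1 → posterior Inverse-Gamma(19/3, 109/5)
obs 7: x=5/2 → posterior Inverse-Gamma(41/6, 119/5)
obs 8: x=-3/2 → posterior Inverse-Gamma(22/3, 129/5)
obs 9: x=-4 → posterior Inverse-Gamma(47/6, 1437/40)
obs 10: x=-5/4 → posterior Inverse-Gamma(25/3, 5993/160)
obs 11: x=6 → posterior Inverse-Gamma(53/6, 8413/160)
obs 12: x=3 → posterior Inverse-Gamma(28/3, 8913/160)
obs 13: x=0 → posterior Inverse-Gamma(59/6, 8933/160)
obs 14: x=-1/4 → posterior Inverse-Gamma(31/3, 4489/80)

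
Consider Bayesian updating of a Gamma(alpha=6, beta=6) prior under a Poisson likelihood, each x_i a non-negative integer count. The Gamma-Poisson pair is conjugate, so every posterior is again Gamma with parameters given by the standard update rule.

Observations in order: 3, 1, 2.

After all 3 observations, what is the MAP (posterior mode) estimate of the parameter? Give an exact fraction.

11/9

obs 1: x=3 → posterior Gamma(9, 7)
obs 2: x=1 → posterior Gamma(10, 8)
obs 3: x=2 → posterior Gamma(12, 9)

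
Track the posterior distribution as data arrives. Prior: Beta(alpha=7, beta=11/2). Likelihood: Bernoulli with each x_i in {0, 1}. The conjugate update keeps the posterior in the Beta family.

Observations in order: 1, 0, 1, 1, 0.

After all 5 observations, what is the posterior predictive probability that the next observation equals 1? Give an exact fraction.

4/7

obs 1: x=1 → posterior Beta(8, 11/2)
obs 2: x=0 → posterior Beta(8, 13/2)
obs 3: x=1 → posterior Beta(9, 13/2)
obs 4: x=1 → posterior Beta(10, 13/2)
obs 5: x=0 → posterior Beta(10, 15/2)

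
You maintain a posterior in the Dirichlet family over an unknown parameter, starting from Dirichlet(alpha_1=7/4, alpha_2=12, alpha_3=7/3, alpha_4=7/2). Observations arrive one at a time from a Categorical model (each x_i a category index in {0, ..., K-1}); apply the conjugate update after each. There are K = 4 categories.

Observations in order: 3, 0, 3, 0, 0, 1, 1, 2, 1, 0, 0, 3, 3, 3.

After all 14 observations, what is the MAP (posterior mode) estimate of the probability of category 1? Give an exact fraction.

168/355

obs 1: x=3 → posterior Dirichlet(7/4, 12, 7/3, 9/2)
obs 2: x=0 → posterior Dirichlet(11/4, 12, 7/3, 9/2)
obs 3: x=3 → posterior Dirichlet(11/4, 12, 7/3, 11/2)
obs 4: x=0 → posterior Dirichlet(15/4, 12, 7/3, 11/2)
obs 5: x=0 → posterior Dirichlet(19/4, 12, 7/3, 11/2)
obs 6: x=1 → posterior Dirichlet(19/4, 13, 7/3, 11/2)
obs 7: x=1 → posterior Dirichlet(19/4, 14, 7/3, 11/2)
obs 8: x=2 → posterior Dirichlet(19/4, 14, 10/3, 11/2)
obs 9: x=1 → posterior Dirichlet(19/4, 15, 10/3, 11/2)
obs 10: x=0 → posterior Dirichlet(23/4, 15, 10/3, 11/2)
obs 11: x=0 → posterior Dirichlet(27/4, 15, 10/3, 11/2)
obs 12: x=3 → posterior Dirichlet(27/4, 15, 10/3, 13/2)
obs 13: x=3 → posterior Dirichlet(27/4, 15, 10/3, 15/2)
obs 14: x=3 → posterior Dirichlet(27/4, 15, 10/3, 17/2)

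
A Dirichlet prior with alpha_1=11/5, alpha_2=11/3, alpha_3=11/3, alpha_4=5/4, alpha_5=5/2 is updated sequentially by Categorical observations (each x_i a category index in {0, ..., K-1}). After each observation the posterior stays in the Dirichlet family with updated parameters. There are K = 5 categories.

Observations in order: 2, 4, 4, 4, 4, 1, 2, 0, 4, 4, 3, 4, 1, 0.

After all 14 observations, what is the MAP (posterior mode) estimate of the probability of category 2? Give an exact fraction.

40/191

obs 1: x=2 → posterior Dirichlet(11/5, 11/3, 14/3, 5/4, 5/2)
obs 2: x=4 → posterior Dirichlet(11/5, 11/3, 14/3, 5/4, 7/2)
obs 3: x=4 → posterior Dirichlet(11/5, 11/3, 14/3, 5/4, 9/2)
obs 4: x=4 → posterior Dirichlet(11/5, 11/3, 14/3, 5/4, 11/2)
obs 5: x=4 → posterior Dirichlet(11/5, 11/3, 14/3, 5/4, 13/2)
obs 6: x=1 → posterior Dirichlet(11/5, 14/3, 14/3, 5/4, 13/2)
obs 7: x=2 → posterior Dirichlet(11/5, 14/3, 17/3, 5/4, 13/2)
obs 8: x=0 → posterior Dirichlet(16/5, 14/3, 17/3, 5/4, 13/2)
obs 9: x=4 → posterior Dirichlet(16/5, 14/3, 17/3, 5/4, 15/2)
obs 10: x=4 → posterior Dirichlet(16/5, 14/3, 17/3, 5/4, 17/2)
obs 11: x=3 → posterior Dirichlet(16/5, 14/3, 17/3, 9/4, 17/2)
obs 12: x=4 → posterior Dirichlet(16/5, 14/3, 17/3, 9/4, 19/2)
obs 13: x=1 → posterior Dirichlet(16/5, 17/3, 17/3, 9/4, 19/2)
obs 14: x=0 → posterior Dirichlet(21/5, 17/3, 17/3, 9/4, 19/2)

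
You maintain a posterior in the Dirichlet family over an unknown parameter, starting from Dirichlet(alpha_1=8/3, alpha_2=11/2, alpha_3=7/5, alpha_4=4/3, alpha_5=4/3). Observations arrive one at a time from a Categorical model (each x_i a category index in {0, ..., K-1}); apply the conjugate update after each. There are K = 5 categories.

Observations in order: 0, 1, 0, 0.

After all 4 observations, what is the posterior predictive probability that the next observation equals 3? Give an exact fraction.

obs 1: x=0 → posterior Dirichlet(11/3, 11/2, 7/5, 4/3, 4/3)
obs 2: x=1 → posterior Dirichlet(11/3, 13/2, 7/5, 4/3, 4/3)
obs 3: x=0 → posterior Dirichlet(14/3, 13/2, 7/5, 4/3, 4/3)
obs 4: x=0 → posterior Dirichlet(17/3, 13/2, 7/5, 4/3, 4/3)

40/487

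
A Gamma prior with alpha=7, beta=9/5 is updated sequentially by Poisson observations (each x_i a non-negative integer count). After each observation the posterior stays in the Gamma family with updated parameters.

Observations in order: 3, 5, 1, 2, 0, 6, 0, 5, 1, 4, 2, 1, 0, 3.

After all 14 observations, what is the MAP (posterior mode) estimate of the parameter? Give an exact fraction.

195/79

obs 1: x=3 → posterior Gamma(10, 14/5)
obs 2: x=5 → posterior Gamma(15, 19/5)
obs 3: x=1 → posterior Gamma(16, 24/5)
obs 4: x=2 → posterior Gamma(18, 29/5)
obs 5: x=0 → posterior Gamma(18, 34/5)
obs 6: x=6 → posterior Gamma(24, 39/5)
obs 7: x=0 → posterior Gamma(24, 44/5)
obs 8: x=5 → posterior Gamma(29, 49/5)
obs 9: x=1 → posterior Gamma(30, 54/5)
obs 10: x=4 → posterior Gamma(34, 59/5)
obs 11: x=2 → posterior Gamma(36, 64/5)
obs 12: x=1 → posterior Gamma(37, 69/5)
obs 13: x=0 → posterior Gamma(37, 74/5)
obs 14: x=3 → posterior Gamma(40, 79/5)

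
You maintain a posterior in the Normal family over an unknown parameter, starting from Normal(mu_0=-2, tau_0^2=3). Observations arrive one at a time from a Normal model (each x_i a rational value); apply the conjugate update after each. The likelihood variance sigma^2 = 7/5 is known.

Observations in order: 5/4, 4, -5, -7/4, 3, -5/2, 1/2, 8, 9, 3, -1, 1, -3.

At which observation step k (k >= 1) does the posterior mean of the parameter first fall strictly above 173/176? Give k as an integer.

k = 2

obs 1: x=5/4 → posterior Normal(19/88, 21/22)
obs 2: x=4 → posterior Normal(7/4, 21/37)
obs 3: x=-5 → posterior Normal(-41/208, 21/52)
obs 4: x=-7/4 → posterior Normal(-73/134, 21/67)
obs 5: x=3 → posterior Normal(17/164, 21/82)
obs 6: x=-5/2 → posterior Normal(-29/97, 21/97)
obs 7: x=1/2 → posterior Normal(-43/224, 3/16)
obs 8: x=8 → posterior Normal(197/254, 21/127)
obs 9: x=9 → posterior Normal(467/284, 21/142)
obs 10: x=3 → posterior Normal(557/314, 21/157)
obs 11: x=-1 → posterior Normal(527/344, 21/172)
obs 12: x=1 → posterior Normal(557/374, 21/187)
obs 13: x=-3 → posterior Normal(467/404, 21/202)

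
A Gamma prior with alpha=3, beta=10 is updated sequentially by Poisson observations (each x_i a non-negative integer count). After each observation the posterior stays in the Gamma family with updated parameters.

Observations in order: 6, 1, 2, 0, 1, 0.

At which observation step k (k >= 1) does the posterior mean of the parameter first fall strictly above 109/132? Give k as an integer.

obs 1: x=6 → posterior Gamma(9, 11)
obs 2: x=1 → posterior Gamma(10, 12)
obs 3: x=2 → posterior Gamma(12, 13)
obs 4: x=0 → posterior Gamma(12, 14)
obs 5: x=1 → posterior Gamma(13, 15)
obs 6: x=0 → posterior Gamma(13, 16)

k = 2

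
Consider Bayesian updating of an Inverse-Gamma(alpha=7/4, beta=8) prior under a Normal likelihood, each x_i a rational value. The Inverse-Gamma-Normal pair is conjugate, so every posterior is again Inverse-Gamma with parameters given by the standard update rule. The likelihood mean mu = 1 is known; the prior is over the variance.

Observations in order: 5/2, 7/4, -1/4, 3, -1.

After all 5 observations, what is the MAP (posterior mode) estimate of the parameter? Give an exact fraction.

obs 1: x=5/2 → posterior Inverse-Gamma(9/4, 73/8)
obs 2: x=7/4 → posterior Inverse-Gamma(11/4, 301/32)
obs 3: x=-1/4 → posterior Inverse-Gamma(13/4, 163/16)
obs 4: x=3 → posterior Inverse-Gamma(15/4, 195/16)
obs 5: x=-1 → posterior Inverse-Gamma(17/4, 227/16)

227/84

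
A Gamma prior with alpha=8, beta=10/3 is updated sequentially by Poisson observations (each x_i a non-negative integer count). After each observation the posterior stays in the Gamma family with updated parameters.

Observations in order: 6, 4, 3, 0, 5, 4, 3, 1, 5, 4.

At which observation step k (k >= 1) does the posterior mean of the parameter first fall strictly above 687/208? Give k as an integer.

k = 2

obs 1: x=6 → posterior Gamma(14, 13/3)
obs 2: x=4 → posterior Gamma(18, 16/3)
obs 3: x=3 → posterior Gamma(21, 19/3)
obs 4: x=0 → posterior Gamma(21, 22/3)
obs 5: x=5 → posterior Gamma(26, 25/3)
obs 6: x=4 → posterior Gamma(30, 28/3)
obs 7: x=3 → posterior Gamma(33, 31/3)
obs 8: x=1 → posterior Gamma(34, 34/3)
obs 9: x=5 → posterior Gamma(39, 37/3)
obs 10: x=4 → posterior Gamma(43, 40/3)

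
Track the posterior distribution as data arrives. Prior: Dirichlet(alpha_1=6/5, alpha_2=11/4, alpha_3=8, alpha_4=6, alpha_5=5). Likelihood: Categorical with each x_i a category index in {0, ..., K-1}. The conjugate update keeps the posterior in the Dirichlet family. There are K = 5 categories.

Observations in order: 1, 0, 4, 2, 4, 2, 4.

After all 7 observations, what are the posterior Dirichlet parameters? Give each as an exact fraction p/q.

obs 1: x=1 → posterior Dirichlet(6/5, 15/4, 8, 6, 5)
obs 2: x=0 → posterior Dirichlet(11/5, 15/4, 8, 6, 5)
obs 3: x=4 → posterior Dirichlet(11/5, 15/4, 8, 6, 6)
obs 4: x=2 → posterior Dirichlet(11/5, 15/4, 9, 6, 6)
obs 5: x=4 → posterior Dirichlet(11/5, 15/4, 9, 6, 7)
obs 6: x=2 → posterior Dirichlet(11/5, 15/4, 10, 6, 7)
obs 7: x=4 → posterior Dirichlet(11/5, 15/4, 10, 6, 8)

alpha_1=11/5, alpha_2=15/4, alpha_3=10, alpha_4=6, alpha_5=8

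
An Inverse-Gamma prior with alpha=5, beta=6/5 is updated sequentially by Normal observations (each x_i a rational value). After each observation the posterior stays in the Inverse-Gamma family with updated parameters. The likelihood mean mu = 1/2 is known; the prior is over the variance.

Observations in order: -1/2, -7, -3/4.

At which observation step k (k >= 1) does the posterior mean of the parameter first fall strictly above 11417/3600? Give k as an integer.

k = 2

obs 1: x=-1/2 → posterior Inverse-Gamma(11/2, 17/10)
obs 2: x=-7 → posterior Inverse-Gamma(6, 1193/40)
obs 3: x=-3/4 → posterior Inverse-Gamma(13/2, 4897/160)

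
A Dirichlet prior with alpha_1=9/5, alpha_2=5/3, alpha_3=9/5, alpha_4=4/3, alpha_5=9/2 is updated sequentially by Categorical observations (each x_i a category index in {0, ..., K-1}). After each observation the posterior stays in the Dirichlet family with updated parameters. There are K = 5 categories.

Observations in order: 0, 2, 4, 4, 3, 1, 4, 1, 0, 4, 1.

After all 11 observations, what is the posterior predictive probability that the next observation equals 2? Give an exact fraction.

obs 1: x=0 → posterior Dirichlet(14/5, 5/3, 9/5, 4/3, 9/2)
obs 2: x=2 → posterior Dirichlet(14/5, 5/3, 14/5, 4/3, 9/2)
obs 3: x=4 → posterior Dirichlet(14/5, 5/3, 14/5, 4/3, 11/2)
obs 4: x=4 → posterior Dirichlet(14/5, 5/3, 14/5, 4/3, 13/2)
obs 5: x=3 → posterior Dirichlet(14/5, 5/3, 14/5, 7/3, 13/2)
obs 6: x=1 → posterior Dirichlet(14/5, 8/3, 14/5, 7/3, 13/2)
obs 7: x=4 → posterior Dirichlet(14/5, 8/3, 14/5, 7/3, 15/2)
obs 8: x=1 → posterior Dirichlet(14/5, 11/3, 14/5, 7/3, 15/2)
obs 9: x=0 → posterior Dirichlet(19/5, 11/3, 14/5, 7/3, 15/2)
obs 10: x=4 → posterior Dirichlet(19/5, 11/3, 14/5, 7/3, 17/2)
obs 11: x=1 → posterior Dirichlet(19/5, 14/3, 14/5, 7/3, 17/2)

28/221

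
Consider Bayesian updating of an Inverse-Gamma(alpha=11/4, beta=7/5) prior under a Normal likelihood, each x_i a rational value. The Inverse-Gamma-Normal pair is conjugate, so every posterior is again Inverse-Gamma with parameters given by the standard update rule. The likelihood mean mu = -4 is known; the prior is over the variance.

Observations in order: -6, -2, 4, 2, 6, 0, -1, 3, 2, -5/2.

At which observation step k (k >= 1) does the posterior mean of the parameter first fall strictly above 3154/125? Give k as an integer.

k = 9

obs 1: x=-6 → posterior Inverse-Gamma(13/4, 17/5)
obs 2: x=-2 → posterior Inverse-Gamma(15/4, 27/5)
obs 3: x=4 → posterior Inverse-Gamma(17/4, 187/5)
obs 4: x=2 → posterior Inverse-Gamma(19/4, 277/5)
obs 5: x=6 → posterior Inverse-Gamma(21/4, 527/5)
obs 6: x=0 → posterior Inverse-Gamma(23/4, 567/5)
obs 7: x=-1 → posterior Inverse-Gamma(25/4, 1179/10)
obs 8: x=3 → posterior Inverse-Gamma(27/4, 712/5)
obs 9: x=2 → posterior Inverse-Gamma(29/4, 802/5)
obs 10: x=-5/2 → posterior Inverse-Gamma(31/4, 6461/40)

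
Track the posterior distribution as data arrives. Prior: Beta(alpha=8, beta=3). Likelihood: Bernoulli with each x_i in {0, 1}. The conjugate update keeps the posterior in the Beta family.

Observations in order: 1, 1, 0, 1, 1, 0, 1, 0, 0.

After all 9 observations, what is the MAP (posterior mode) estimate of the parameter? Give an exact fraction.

2/3

obs 1: x=1 → posterior Beta(9, 3)
obs 2: x=1 → posterior Beta(10, 3)
obs 3: x=0 → posterior Beta(10, 4)
obs 4: x=1 → posterior Beta(11, 4)
obs 5: x=1 → posterior Beta(12, 4)
obs 6: x=0 → posterior Beta(12, 5)
obs 7: x=1 → posterior Beta(13, 5)
obs 8: x=0 → posterior Beta(13, 6)
obs 9: x=0 → posterior Beta(13, 7)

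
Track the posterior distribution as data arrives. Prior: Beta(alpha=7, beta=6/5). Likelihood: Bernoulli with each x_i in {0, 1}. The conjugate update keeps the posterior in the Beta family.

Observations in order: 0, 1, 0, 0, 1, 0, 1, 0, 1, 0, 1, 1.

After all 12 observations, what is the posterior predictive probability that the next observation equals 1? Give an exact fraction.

65/101

obs 1: x=0 → posterior Beta(7, 11/5)
obs 2: x=1 → posterior Beta(8, 11/5)
obs 3: x=0 → posterior Beta(8, 16/5)
obs 4: x=0 → posterior Beta(8, 21/5)
obs 5: x=1 → posterior Beta(9, 21/5)
obs 6: x=0 → posterior Beta(9, 26/5)
obs 7: x=1 → posterior Beta(10, 26/5)
obs 8: x=0 → posterior Beta(10, 31/5)
obs 9: x=1 → posterior Beta(11, 31/5)
obs 10: x=0 → posterior Beta(11, 36/5)
obs 11: x=1 → posterior Beta(12, 36/5)
obs 12: x=1 → posterior Beta(13, 36/5)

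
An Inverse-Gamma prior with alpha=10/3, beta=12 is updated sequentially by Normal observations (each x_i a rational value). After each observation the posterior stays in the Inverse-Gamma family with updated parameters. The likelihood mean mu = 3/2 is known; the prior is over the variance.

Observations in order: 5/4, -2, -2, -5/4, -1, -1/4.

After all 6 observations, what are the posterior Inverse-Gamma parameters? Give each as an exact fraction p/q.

alpha=19/3, beta=1047/32

obs 1: x=5/4 → posterior Inverse-Gamma(23/6, 385/32)
obs 2: x=-2 → posterior Inverse-Gamma(13/3, 581/32)
obs 3: x=-2 → posterior Inverse-Gamma(29/6, 777/32)
obs 4: x=-5/4 → posterior Inverse-Gamma(16/3, 449/16)
obs 5: x=-1 → posterior Inverse-Gamma(35/6, 499/16)
obs 6: x=-1/4 → posterior Inverse-Gamma(19/3, 1047/32)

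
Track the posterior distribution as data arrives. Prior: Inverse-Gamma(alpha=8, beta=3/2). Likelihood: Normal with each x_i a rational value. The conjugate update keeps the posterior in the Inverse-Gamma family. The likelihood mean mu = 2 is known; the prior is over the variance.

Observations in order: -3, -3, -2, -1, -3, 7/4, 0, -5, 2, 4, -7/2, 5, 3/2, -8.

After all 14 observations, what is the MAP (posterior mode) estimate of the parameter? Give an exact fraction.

obs 1: x=-3 → posterior Inverse-Gamma(17/2, 14)
obs 2: x=-3 → posterior Inverse-Gamma(9, 53/2)
obs 3: x=-2 → posterior Inverse-Gamma(19/2, 69/2)
obs 4: x=-1 → posterior Inverse-Gamma(10, 39)
obs 5: x=-3 → posterior Inverse-Gamma(21/2, 103/2)
obs 6: x=7/4 → posterior Inverse-Gamma(11, 1649/32)
obs 7: x=0 → posterior Inverse-Gamma(23/2, 1713/32)
obs 8: x=-5 → posterior Inverse-Gamma(12, 2497/32)
obs 9: x=2 → posterior Inverse-Gamma(25/2, 2497/32)
obs 10: x=4 → posterior Inverse-Gamma(13, 2561/32)
obs 11: x=-7/2 → posterior Inverse-Gamma(27/2, 3045/32)
obs 12: x=5 → posterior Inverse-Gamma(14, 3189/32)
obs 13: x=3/2 → posterior Inverse-Gamma(29/2, 3193/32)
obs 14: x=-8 → posterior Inverse-Gamma(15, 4793/32)

4793/512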